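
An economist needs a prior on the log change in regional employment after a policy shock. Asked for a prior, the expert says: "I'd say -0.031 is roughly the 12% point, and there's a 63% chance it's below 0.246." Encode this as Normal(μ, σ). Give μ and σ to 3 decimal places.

The p-quantile of Normal(μ,σ) is μ + z_p·σ, with z_{0.12} = -1.175 and z_{0.63} = 0.3319.
Eliminate σ: μ = (z₂·x₁ − z₁·x₂)/(z₂ − z₁) = (0.3319·-0.031 − (-1.175)·0.246)/1.507 = 0.185.
Then σ = (x₂ − x₁)/(z₂ − z₁) = (0.246 − -0.031)/1.507 = 0.184.

μ = 0.185, σ = 0.184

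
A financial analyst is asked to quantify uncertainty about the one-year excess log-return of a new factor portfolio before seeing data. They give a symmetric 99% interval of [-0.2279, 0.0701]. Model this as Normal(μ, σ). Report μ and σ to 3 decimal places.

A symmetric 99% interval runs μ ± z·σ with z = 2.576.
Half-width = 0.149, so σ = 0.149/2.576 = 0.058.
μ is the interval midpoint, -0.079.

μ = -0.079, σ = 0.058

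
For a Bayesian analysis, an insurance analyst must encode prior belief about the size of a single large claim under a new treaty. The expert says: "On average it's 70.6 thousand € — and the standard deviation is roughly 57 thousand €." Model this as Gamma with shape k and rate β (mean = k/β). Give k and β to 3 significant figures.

k ≈ 1.53, β ≈ 0.0217

For Gamma(k, rate β): mean = k/β, variance = k/β², so CV = 1/√k.
CV = SD/mean = 57/70.6 = 0.8074, hence k = 1/CV² = 1.53.
Then β = k/mean = 1.53/70.6 = 0.0217.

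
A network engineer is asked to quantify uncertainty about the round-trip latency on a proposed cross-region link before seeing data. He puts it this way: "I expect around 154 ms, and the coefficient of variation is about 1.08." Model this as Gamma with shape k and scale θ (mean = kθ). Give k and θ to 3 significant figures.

k ≈ 0.857, θ ≈ 180

For Gamma(k, scale θ): mean = kθ, variance = kθ², so CV = 1/√k.
CV = 1.08, hence k = 1/CV² = 0.857.
Then θ = mean/k = 154/0.857 = 180.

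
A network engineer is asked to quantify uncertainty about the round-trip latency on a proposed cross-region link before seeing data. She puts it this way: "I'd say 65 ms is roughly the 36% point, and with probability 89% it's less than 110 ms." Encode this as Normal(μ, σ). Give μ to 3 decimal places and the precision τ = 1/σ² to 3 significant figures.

The p-quantile of Normal(μ,σ) is μ + z_p·σ, with z_{0.36} = -0.3585 and z_{0.89} = 1.227.
Eliminate σ: μ = (z₂·x₁ − z₁·x₂)/(z₂ − z₁) = (1.227·65 − (-0.3585)·110)/1.585 = 75.177.
Then σ = (x₂ − x₁)/(z₂ − z₁) = (110 − 65)/1.585 = 28.391.
Precision τ = 1/σ² = 1/28.39² = 0.00124.

μ = 75.177, τ = 0.00124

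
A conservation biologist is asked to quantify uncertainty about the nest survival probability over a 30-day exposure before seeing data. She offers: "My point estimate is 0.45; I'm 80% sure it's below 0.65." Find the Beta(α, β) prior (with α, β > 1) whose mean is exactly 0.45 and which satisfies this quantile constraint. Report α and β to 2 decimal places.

With mean 0.45 fixed, write α = 0.45s, β = 0.55s where s = α+β.
Need P(θ < 0.65) = 0.8 under Beta(0.45s, 0.55s). Normal approximation: (q−m)/√(m(1−m)/s) ≈ z_{0.8} = 0.842, so s ≈ 0.45·0.55·(0.842)²/(0.65−0.45)² = 4.4.
At s = 4.4: P(θ<0.65) ≈ 0.799. Adjusting to match 0.8 gives s ≈ 4.40.
So α = 0.45·4.40 ≈ 1.98, β = 0.55·4.40 ≈ 2.42.

α ≈ 1.98, β ≈ 2.42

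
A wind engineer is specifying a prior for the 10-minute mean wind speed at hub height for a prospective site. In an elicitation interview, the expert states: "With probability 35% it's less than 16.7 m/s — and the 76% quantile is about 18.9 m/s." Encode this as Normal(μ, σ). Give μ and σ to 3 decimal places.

For Normal(μ,σ), the p-quantile is μ + z_p·σ. Here z_{0.35} = -0.3853, z_{0.76} = 0.7063.
So 16.7 = μ − 0.3853σ and 18.9 = μ + 0.7063σ.
Subtracting: σ = (18.9 − 16.7)/(0.7063 − (-0.3853)) = 2.015.
Then μ = 16.7 − (-0.3853)·2.015 = 17.477.

μ = 17.477, σ = 2.015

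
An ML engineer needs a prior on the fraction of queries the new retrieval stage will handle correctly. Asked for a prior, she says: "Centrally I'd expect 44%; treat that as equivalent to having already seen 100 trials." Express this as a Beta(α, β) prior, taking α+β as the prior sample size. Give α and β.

Under the effective-sample-size interpretation, Beta(α, β) has prior mean α/(α+β) and prior sample size α+β.
So α+β = 100 and α/(α+β) = 0.44, giving α = 0.44·100 = 44 and β = 100 − 44 = 56.

α = 44, β = 56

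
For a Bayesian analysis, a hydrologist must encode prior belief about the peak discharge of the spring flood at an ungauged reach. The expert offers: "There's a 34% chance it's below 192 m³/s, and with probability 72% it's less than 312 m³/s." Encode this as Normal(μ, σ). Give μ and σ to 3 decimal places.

μ = 241.729, σ = 120.566

For Normal(μ,σ), the p-quantile is μ + z_p·σ. Here z_{0.34} = -0.4125, z_{0.72} = 0.5828.
So 192 = μ − 0.4125σ and 312 = μ + 0.5828σ.
Subtracting: σ = (312 − 192)/(0.5828 − (-0.4125)) = 120.566.
Then μ = 192 − (-0.4125)·120.566 = 241.729.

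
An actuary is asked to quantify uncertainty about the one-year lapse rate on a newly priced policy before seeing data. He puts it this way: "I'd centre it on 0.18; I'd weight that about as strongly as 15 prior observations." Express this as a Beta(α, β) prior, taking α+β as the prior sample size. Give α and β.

Under the effective-sample-size interpretation, Beta(α, β) has prior mean α/(α+β) and prior sample size α+β.
So α+β = 15 and α/(α+β) = 0.18, giving α = 0.18·15 = 2.7 and β = 15 − 2.7 = 12.3.

α = 2.7, β = 12.3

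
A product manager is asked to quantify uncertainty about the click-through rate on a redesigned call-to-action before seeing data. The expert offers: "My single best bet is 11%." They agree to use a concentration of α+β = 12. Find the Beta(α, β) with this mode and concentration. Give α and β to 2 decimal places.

For α,β > 1 the Beta mode is (α−1)/(α+β−2). With α+β = 12, the mode is (α−1)/10.
Set (α−1)/10 = 0.11 → α = 1 + 0.11·10 = 2.10.
β = 12 − α = 9.90.

α = 2.10, β = 9.90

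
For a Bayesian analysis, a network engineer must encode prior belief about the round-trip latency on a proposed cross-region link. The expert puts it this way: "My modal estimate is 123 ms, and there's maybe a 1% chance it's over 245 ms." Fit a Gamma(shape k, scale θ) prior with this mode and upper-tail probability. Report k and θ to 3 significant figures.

Gamma(k,θ) with k>1 has mode (k−1)θ, so θ = 123/(k−1).
Need P(X < 245) = 0.99 with θ tied to k this way. Start at k = 2, θ = 123: P(X<245) ≈ 0.592.
Too low — raise k to concentrate. Iterating converges to k ≈ 11.4.
Then θ = 123/(11.4−1) ≈ 11.9.

k ≈ 11.4, θ ≈ 11.9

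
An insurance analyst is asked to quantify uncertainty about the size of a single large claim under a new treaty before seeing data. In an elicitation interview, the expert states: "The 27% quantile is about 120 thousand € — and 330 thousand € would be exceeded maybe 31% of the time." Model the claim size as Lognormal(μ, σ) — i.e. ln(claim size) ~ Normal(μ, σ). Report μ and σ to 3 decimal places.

If T ~ Lognormal(μ,σ) then ln T ~ Normal(μ,σ), so the p-quantile of ln T is μ + z_p·σ.
ln(120) = 4.787 and ln(330) = 5.799; z_{0.27} = -0.6128, z_{0.69} = 0.4959.
σ = (5.799 − 4.787)/(0.4959 − (-0.6128)) = 0.912.
μ = 4.787 − (-0.6128)·0.912 = 5.347.

μ ≈ 5.347, σ ≈ 0.912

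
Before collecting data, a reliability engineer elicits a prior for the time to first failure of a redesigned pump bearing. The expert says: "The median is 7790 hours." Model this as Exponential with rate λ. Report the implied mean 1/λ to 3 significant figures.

Exponential median = ln 2 / λ, so λ = ln 2 / 7790.0 = 8.9e-05.
Mean = 1/λ = 11200 hours.

mean ≈ 11200 hours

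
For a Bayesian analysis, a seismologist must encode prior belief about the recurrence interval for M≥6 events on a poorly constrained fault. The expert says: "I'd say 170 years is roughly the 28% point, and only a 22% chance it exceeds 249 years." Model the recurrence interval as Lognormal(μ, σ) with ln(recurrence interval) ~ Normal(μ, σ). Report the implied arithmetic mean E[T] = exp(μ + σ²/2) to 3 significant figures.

If T ~ Lognormal(μ,σ) then ln T ~ Normal(μ,σ), so the p-quantile of ln T is μ + z_p·σ.
ln(170) = 5.136 and ln(249) = 5.517; z_{0.28} = -0.5828, z_{0.78} = 0.7722.
σ = (5.517 − 5.136)/(0.7722 − (-0.5828)) = 0.282.
μ = 5.136 − (-0.5828)·0.282 = 5.300.
E[T] = exp(μ + σ²/2) = exp(5.300 + 0.0397) = 208 years.

E[T] ≈ 208 years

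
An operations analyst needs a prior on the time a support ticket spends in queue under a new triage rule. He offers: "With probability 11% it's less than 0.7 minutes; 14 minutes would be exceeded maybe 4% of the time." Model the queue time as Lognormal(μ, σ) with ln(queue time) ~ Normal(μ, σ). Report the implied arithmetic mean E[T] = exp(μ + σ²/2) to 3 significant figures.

E[T] ≈ 3.99 minutes

If T ~ Lognormal(μ,σ) then ln T ~ Normal(μ,σ), so the p-quantile of ln T is μ + z_p·σ.
ln(0.7) = -0.3567 and ln(14) = 2.639; z_{0.11} = -1.227, z_{0.96} = 1.751.
σ = (2.639 − -0.3567)/(1.751 − (-1.227)) = 1.006.
μ = -0.3567 − (-1.227)·1.006 = 0.877.
E[T] = exp(μ + σ²/2) = exp(0.877 + 0.5062) = 3.99 minutes.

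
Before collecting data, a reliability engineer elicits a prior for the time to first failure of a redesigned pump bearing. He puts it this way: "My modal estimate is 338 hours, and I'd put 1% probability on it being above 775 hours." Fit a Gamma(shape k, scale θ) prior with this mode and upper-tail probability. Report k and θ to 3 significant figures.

Gamma(k,θ) with k>1 has mode (k−1)θ, so θ = 338/(k−1).
Need P(X < 775) = 0.99 with θ tied to k this way. Start at k = 2, θ = 338: P(X<775) ≈ 0.668.
Too low — raise k to concentrate. Iterating converges to k ≈ 7.94.
Then θ = 338/(7.94−1) ≈ 48.7.

k ≈ 7.94, θ ≈ 48.7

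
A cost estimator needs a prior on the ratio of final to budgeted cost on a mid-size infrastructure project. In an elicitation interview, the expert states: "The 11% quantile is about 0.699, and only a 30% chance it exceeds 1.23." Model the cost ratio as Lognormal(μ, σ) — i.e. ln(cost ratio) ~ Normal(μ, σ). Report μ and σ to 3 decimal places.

μ ≈ 0.038, σ ≈ 0.323

If T ~ Lognormal(μ,σ) then ln T ~ Normal(μ,σ), so the p-quantile of ln T is μ + z_p·σ.
ln(0.699) = -0.3581 and ln(1.23) = 0.207; z_{0.11} = -1.227, z_{0.7} = 0.5244.
σ = (0.207 − -0.3581)/(0.5244 − (-1.227)) = 0.323.
μ = -0.3581 − (-1.227)·0.323 = 0.038.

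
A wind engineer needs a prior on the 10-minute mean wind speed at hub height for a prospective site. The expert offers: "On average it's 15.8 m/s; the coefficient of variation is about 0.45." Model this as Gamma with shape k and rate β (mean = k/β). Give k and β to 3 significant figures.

k ≈ 4.94, β ≈ 0.313

For Gamma(k, rate β): mean = k/β, variance = k/β², so CV = 1/√k.
CV = 0.45, hence k = 1/CV² = 4.94.
Then β = k/mean = 4.94/15.8 = 0.313.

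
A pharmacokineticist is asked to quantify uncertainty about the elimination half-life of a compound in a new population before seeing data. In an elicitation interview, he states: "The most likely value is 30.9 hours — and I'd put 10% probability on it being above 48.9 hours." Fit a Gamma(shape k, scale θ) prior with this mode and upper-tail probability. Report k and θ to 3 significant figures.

k ≈ 9.9, θ ≈ 3.47

Gamma(k,θ) with k>1 has mode (k−1)θ, so θ = 30.9/(k−1).
Need P(X < 48.9) = 0.9 with θ tied to k this way. Start at k = 2, θ = 30.9: P(X<48.9) ≈ 0.469.
Too low — raise k to concentrate. Iterating converges to k ≈ 9.9.
Then θ = 30.9/(9.9−1) ≈ 3.47.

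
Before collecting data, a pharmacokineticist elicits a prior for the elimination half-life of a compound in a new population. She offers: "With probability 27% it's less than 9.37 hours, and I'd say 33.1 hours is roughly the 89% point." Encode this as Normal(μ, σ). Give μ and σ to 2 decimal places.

The p-quantile of Normal(μ,σ) is μ + z_p·σ, with z_{0.27} = -0.6128 and z_{0.89} = 1.227.
Eliminate σ: μ = (z₂·x₁ − z₁·x₂)/(z₂ − z₁) = (1.227·9.37 − (-0.6128)·33.1)/1.839 = 17.28.
Then σ = (x₂ − x₁)/(z₂ − z₁) = (33.1 − 9.37)/1.839 = 12.90.

μ = 17.28, σ = 12.90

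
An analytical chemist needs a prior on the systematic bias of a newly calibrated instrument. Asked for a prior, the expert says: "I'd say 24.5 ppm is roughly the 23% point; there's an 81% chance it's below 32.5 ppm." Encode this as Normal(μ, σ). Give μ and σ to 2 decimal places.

μ = 28.16, σ = 4.95

The p-quantile of Normal(μ,σ) is μ + z_p·σ, with z_{0.23} = -0.7388 and z_{0.81} = 0.8779.
Eliminate σ: μ = (z₂·x₁ − z₁·x₂)/(z₂ − z₁) = (0.8779·24.5 − (-0.7388)·32.5)/1.617 = 28.16.
Then σ = (x₂ − x₁)/(z₂ − z₁) = (32.5 − 24.5)/1.617 = 4.95.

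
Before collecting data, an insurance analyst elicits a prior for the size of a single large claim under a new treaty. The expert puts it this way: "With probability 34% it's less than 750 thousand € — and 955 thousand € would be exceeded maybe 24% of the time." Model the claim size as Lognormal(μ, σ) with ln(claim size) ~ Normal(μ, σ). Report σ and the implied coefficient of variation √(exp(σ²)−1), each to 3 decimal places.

If T ~ Lognormal(μ,σ) then ln T ~ Normal(μ,σ), so the p-quantile of ln T is μ + z_p·σ.
ln(750) = 6.62 and ln(955) = 6.862; z_{0.34} = -0.4125, z_{0.76} = 0.7063.
σ = (6.862 − 6.62)/(0.7063 − (-0.4125)) = 0.216.
μ = 6.62 − (-0.4125)·0.216 = 6.709.
CV = √(exp(σ²)−1) = √(exp(0.0467)−1) = 0.219.

σ ≈ 0.216, CV ≈ 0.219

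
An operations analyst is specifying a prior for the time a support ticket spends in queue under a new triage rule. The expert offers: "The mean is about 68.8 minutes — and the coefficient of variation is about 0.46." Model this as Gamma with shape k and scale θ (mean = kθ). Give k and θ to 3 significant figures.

For Gamma(k, scale θ): mean = kθ, variance = kθ², so CV = 1/√k.
CV = 0.46, hence k = 1/CV² = 4.73.
Then θ = mean/k = 68.8/4.73 = 14.6.

k ≈ 4.73, θ ≈ 14.6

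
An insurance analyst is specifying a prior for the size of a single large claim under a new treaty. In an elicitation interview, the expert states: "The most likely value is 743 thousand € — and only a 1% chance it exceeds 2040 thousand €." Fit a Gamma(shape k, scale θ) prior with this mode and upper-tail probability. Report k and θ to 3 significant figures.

k ≈ 5.51, θ ≈ 165

Gamma(k,θ) with k>1 has mode (k−1)θ, so θ = 743/(k−1).
Need P(X < 2040) = 0.99 with θ tied to k this way. Start at k = 2, θ = 743: P(X<2040) ≈ 0.760.
Too low — raise k to concentrate. Iterating converges to k ≈ 5.51.
Then θ = 743/(5.51−1) ≈ 165.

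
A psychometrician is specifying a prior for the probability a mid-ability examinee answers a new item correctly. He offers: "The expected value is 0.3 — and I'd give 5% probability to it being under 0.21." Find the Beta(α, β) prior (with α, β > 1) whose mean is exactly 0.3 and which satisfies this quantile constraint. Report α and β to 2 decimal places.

α ≈ 19.14, β ≈ 44.67

With mean 0.3 fixed, write α = 0.3s, β = 0.7s where s = α+β.
Need P(θ < 0.21) = 0.05 under Beta(0.3s, 0.7s). Normal approximation: (q−m)/√(m(1−m)/s) ≈ z_{0.05} = -1.64, so s ≈ 0.3·0.7·(-1.64)²/(0.21−0.3)² = 70.1.
At s = 70.1: P(θ<0.21) ≈ 0.042. Adjusting to match 0.05 gives s ≈ 63.82.
So α = 0.3·63.82 ≈ 19.14, β = 0.7·63.82 ≈ 44.67.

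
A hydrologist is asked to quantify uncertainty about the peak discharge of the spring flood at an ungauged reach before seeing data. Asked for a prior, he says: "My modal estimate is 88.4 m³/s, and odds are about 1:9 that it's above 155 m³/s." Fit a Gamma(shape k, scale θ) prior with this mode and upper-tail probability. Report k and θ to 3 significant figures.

k ≈ 7.02, θ ≈ 14.7

Gamma(k,θ) with k>1 has mode (k−1)θ, so θ = 88.4/(k−1).
Need P(X < 155) = 0.9 with θ tied to k this way. Start at k = 2, θ = 88.4: P(X<155) ≈ 0.523.
Too low — raise k to concentrate. Iterating converges to k ≈ 7.02.
Then θ = 88.4/(7.02−1) ≈ 14.7.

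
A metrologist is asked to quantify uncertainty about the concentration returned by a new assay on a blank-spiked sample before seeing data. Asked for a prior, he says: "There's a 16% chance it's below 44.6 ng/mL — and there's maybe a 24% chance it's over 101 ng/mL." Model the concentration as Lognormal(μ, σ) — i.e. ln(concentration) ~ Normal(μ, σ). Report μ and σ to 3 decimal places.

μ ≈ 4.276, σ ≈ 0.481

If T ~ Lognormal(μ,σ) then ln T ~ Normal(μ,σ), so the p-quantile of ln T is μ + z_p·σ.
ln(44.6) = 3.798 and ln(101) = 4.615; z_{0.16} = -0.9945, z_{0.76} = 0.7063.
σ = (4.615 − 3.798)/(0.7063 − (-0.9945)) = 0.481.
μ = 3.798 − (-0.9945)·0.481 = 4.276.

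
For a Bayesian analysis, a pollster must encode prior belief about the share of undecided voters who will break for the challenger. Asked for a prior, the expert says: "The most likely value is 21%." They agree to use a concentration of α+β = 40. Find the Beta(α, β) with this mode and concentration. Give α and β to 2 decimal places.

α = 8.98, β = 31.02

For α,β > 1 the Beta mode is (α−1)/(α+β−2). With α+β = 40, the mode is (α−1)/38.
Set (α−1)/38 = 0.21 → α = 1 + 0.21·38 = 8.98.
β = 40 − α = 31.02.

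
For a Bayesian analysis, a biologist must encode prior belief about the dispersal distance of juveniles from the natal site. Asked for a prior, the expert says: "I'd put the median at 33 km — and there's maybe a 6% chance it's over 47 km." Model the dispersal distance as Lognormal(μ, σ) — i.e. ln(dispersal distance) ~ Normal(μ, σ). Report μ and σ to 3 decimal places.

If T ~ Lognormal(μ,σ) then ln T ~ Normal(μ,σ), so the p-quantile of ln T is μ + z_p·σ.
ln(33) = 3.497 and ln(47) = 3.85; z_{0.5} = 0, z_{0.94} = 1.555.
σ = (3.85 − 3.497)/(1.555 − (0)) = 0.227.
μ = 3.497 − (0)·0.227 = 3.497.

μ ≈ 3.497, σ ≈ 0.227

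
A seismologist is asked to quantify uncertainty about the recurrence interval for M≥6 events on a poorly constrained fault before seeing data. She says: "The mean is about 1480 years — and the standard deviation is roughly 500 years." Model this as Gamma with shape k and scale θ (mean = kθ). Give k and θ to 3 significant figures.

For Gamma(k, scale θ): mean = kθ, variance = kθ², so CV = 1/√k.
CV = SD/mean = 500/1480 = 0.3378, hence k = 1/CV² = 8.76.
Then θ = mean/k = 1480/8.76 = 169.

k ≈ 8.76, θ ≈ 169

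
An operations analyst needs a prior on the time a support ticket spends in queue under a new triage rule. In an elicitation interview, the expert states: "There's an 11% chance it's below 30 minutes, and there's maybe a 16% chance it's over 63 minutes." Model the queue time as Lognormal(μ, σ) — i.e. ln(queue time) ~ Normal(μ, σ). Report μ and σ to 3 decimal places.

μ ≈ 3.811, σ ≈ 0.334

If T ~ Lognormal(μ,σ) then ln T ~ Normal(μ,σ), so the p-quantile of ln T is μ + z_p·σ.
ln(30) = 3.401 and ln(63) = 4.143; z_{0.11} = -1.227, z_{0.84} = 0.9945.
σ = (4.143 − 3.401)/(0.9945 − (-1.227)) = 0.334.
μ = 3.401 − (-1.227)·0.334 = 3.811.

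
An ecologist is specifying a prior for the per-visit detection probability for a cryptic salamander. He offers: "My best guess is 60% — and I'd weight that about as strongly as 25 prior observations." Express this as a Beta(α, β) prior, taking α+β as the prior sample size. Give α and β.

α = 15, β = 10

Under the effective-sample-size interpretation, Beta(α, β) has prior mean α/(α+β) and prior sample size α+β.
So α+β = 25 and α/(α+β) = 0.6, giving α = 0.6·25 = 15 and β = 25 − 15 = 10.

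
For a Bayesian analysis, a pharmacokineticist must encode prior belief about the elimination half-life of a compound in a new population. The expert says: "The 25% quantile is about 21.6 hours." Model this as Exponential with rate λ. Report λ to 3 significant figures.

P(T < 21.6) = 1 − e^(−λ·21.6) = 0.25, so λ = −ln(1−0.25)/21.6 = −ln(0.75)/21.6 = 0.0133.

λ ≈ 0.0133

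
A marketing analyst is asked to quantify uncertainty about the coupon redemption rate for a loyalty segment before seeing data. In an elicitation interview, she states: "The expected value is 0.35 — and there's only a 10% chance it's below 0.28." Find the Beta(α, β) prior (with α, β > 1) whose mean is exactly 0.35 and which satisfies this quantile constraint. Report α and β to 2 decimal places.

With mean 0.35 fixed, write α = 0.35s, β = 0.65s where s = α+β.
Need P(θ < 0.28) = 0.1 under Beta(0.35s, 0.65s). Normal approximation: (q−m)/√(m(1−m)/s) ≈ z_{0.1} = -1.28, so s ≈ 0.35·0.65·(-1.28)²/(0.28−0.35)² = 76.3.
At s = 76.3: P(θ<0.28) ≈ 0.096. Adjusting to match 0.1 gives s ≈ 73.91.
So α = 0.35·73.91 ≈ 25.87, β = 0.65·73.91 ≈ 48.04.

α ≈ 25.87, β ≈ 48.04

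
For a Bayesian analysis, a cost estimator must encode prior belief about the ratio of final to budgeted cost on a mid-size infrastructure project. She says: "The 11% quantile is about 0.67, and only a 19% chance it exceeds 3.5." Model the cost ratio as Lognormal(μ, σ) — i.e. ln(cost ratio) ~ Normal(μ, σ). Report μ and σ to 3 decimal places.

If T ~ Lognormal(μ,σ) then ln T ~ Normal(μ,σ), so the p-quantile of ln T is μ + z_p·σ.
ln(0.67) = -0.4005 and ln(3.5) = 1.253; z_{0.11} = -1.227, z_{0.81} = 0.8779.
σ = (1.253 − -0.4005)/(0.8779 − (-1.227)) = 0.786.
μ = -0.4005 − (-1.227)·0.786 = 0.563.

μ ≈ 0.563, σ ≈ 0.786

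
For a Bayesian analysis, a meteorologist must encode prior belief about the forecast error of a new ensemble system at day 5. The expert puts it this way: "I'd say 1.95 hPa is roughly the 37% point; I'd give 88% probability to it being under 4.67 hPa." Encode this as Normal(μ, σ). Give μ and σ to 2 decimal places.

μ = 2.55, σ = 1.81

For Normal(μ,σ), the p-quantile is μ + z_p·σ. Here z_{0.37} = -0.3319, z_{0.88} = 1.175.
So 1.95 = μ − 0.3319σ and 4.67 = μ + 1.175σ.
Subtracting: σ = (4.67 − 1.95)/(1.175 − (-0.3319)) = 1.81.
Then μ = 1.95 − (-0.3319)·1.81 = 2.55.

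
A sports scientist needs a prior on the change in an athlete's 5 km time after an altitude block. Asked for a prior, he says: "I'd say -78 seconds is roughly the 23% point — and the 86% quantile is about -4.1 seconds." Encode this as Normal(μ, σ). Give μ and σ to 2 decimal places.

μ = -47.99, σ = 40.62

The p-quantile of Normal(μ,σ) is μ + z_p·σ, with z_{0.23} = -0.7388 and z_{0.86} = 1.08.
Eliminate σ: μ = (z₂·x₁ − z₁·x₂)/(z₂ − z₁) = (1.08·-78 − (-0.7388)·-4.1)/1.819 = -47.99.
Then σ = (x₂ − x₁)/(z₂ − z₁) = (-4.1 − -78)/1.819 = 40.62.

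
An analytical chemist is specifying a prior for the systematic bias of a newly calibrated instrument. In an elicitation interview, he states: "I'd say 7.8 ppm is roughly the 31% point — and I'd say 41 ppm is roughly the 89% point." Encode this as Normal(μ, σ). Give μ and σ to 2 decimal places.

μ = 17.36, σ = 19.28

The p-quantile of Normal(μ,σ) is μ + z_p·σ, with z_{0.31} = -0.4959 and z_{0.89} = 1.227.
Eliminate σ: μ = (z₂·x₁ − z₁·x₂)/(z₂ − z₁) = (1.227·7.8 − (-0.4959)·41)/1.722 = 17.36.
Then σ = (x₂ − x₁)/(z₂ − z₁) = (41 − 7.8)/1.722 = 19.28.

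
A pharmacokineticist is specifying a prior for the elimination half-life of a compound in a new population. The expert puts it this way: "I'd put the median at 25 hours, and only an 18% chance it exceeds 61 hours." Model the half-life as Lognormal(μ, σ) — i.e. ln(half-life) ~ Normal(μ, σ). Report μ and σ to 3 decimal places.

μ ≈ 3.219, σ ≈ 0.974

If T ~ Lognormal(μ,σ) then ln T ~ Normal(μ,σ), so the p-quantile of ln T is μ + z_p·σ.
ln(25) = 3.219 and ln(61) = 4.111; z_{0.5} = 0, z_{0.82} = 0.9154.
σ = (4.111 − 3.219)/(0.9154 − (0)) = 0.974.
μ = 3.219 − (0)·0.974 = 3.219.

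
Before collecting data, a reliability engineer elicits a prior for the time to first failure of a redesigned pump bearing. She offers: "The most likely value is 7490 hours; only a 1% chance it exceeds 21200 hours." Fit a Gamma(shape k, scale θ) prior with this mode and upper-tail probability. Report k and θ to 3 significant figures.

Gamma(k,θ) with k>1 has mode (k−1)θ, so θ = 7490/(k−1).
Need P(X < 21200) = 0.99 with θ tied to k this way. Start at k = 2, θ = 7490: P(X<21200) ≈ 0.774.
Too low — raise k to concentrate. Iterating converges to k ≈ 5.22.
Then θ = 7490/(5.22−1) ≈ 1780.

k ≈ 5.22, θ ≈ 1780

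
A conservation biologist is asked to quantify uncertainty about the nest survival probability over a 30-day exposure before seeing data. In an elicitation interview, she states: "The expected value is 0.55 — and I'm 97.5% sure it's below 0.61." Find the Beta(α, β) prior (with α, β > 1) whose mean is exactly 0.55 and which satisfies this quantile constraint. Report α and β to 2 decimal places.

With mean 0.55 fixed, write α = 0.55s, β = 0.45s where s = α+β.
Need P(θ < 0.61) = 0.975 under Beta(0.55s, 0.45s). Normal approximation: (q−m)/√(m(1−m)/s) ≈ z_{0.975} = 1.96, so s ≈ 0.55·0.45·(1.96)²/(0.61−0.55)² = 264.1.
At s = 264.1: P(θ<0.61) ≈ 0.976. Adjusting to match 0.975 gives s ≈ 259.48.
So α = 0.55·259.48 ≈ 142.71, β = 0.45·259.48 ≈ 116.77.

α ≈ 142.71, β ≈ 116.77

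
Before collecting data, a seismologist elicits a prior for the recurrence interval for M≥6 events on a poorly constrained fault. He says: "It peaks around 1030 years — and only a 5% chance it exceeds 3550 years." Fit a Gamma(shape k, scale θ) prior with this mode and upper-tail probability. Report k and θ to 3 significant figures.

k ≈ 2.69, θ ≈ 609

Gamma(k,θ) with k>1 has mode (k−1)θ, so θ = 1030/(k−1).
Need P(X < 3550) = 0.95 with θ tied to k this way. Start at k = 2, θ = 1030: P(X<3550) ≈ 0.858.
Too low — raise k to concentrate. Iterating converges to k ≈ 2.69.
Then θ = 1030/(2.69−1) ≈ 609.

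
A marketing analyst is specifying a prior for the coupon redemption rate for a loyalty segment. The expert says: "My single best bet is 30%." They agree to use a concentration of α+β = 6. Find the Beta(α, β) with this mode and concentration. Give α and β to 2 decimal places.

For α,β > 1 the Beta mode is (α−1)/(α+β−2). With α+β = 6, the mode is (α−1)/4.
Set (α−1)/4 = 0.3 → α = 1 + 0.3·4 = 2.20.
β = 6 − α = 3.80.

α = 2.20, β = 3.80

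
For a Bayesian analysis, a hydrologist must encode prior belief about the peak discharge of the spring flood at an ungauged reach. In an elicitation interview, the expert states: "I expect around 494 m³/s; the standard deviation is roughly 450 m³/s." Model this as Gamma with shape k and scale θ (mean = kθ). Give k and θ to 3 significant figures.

For Gamma(k, scale θ): mean = kθ, variance = kθ², so CV = 1/√k.
CV = SD/mean = 450/494 = 0.9109, hence k = 1/CV² = 1.21.
Then θ = mean/k = 494/1.21 = 410.

k ≈ 1.21, θ ≈ 410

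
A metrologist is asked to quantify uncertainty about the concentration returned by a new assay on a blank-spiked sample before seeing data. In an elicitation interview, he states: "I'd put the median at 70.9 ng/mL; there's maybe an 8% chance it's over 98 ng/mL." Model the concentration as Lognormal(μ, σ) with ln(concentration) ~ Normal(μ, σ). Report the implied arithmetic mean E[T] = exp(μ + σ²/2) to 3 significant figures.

E[T] ≈ 72.8 ng/mL

If T ~ Lognormal(μ,σ) then ln T ~ Normal(μ,σ), so the p-quantile of ln T is μ + z_p·σ.
ln(70.9) = 4.261 and ln(98) = 4.585; z_{0.5} = 0, z_{0.92} = 1.405.
σ = (4.585 − 4.261)/(1.405 − (0)) = 0.230.
μ = 4.261 − (0)·0.230 = 4.261.
E[T] = exp(μ + σ²/2) = exp(4.261 + 0.0265) = 72.8 ng/mL.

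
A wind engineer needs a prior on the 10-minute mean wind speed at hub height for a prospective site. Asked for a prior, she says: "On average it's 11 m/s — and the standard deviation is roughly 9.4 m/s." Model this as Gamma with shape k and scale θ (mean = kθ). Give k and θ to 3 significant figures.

k ≈ 1.37, θ ≈ 8.03

For Gamma(k, scale θ): mean = kθ, variance = kθ², so CV = 1/√k.
CV = SD/mean = 9.4/11 = 0.8545, hence k = 1/CV² = 1.37.
Then θ = mean/k = 11/1.37 = 8.03.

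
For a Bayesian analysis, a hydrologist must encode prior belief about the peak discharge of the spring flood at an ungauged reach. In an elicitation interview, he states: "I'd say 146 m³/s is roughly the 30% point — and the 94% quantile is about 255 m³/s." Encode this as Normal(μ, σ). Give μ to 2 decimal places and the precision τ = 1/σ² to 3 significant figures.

For Normal(μ,σ), the p-quantile is μ + z_p·σ. Here z_{0.3} = -0.5244, z_{0.94} = 1.555.
So 146 = μ − 0.5244σ and 255 = μ + 1.555σ.
Subtracting: σ = (255 − 146)/(1.555 − (-0.5244)) = 52.42.
Then μ = 146 − (-0.5244)·52.42 = 173.49.
Precision τ = 1/σ² = 1/52.42² = 0.000364.

μ = 173.49, τ = 0.000364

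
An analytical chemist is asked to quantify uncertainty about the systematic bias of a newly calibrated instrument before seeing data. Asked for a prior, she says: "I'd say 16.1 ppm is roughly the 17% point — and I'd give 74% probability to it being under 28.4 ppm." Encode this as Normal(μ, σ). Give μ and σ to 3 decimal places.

The p-quantile of Normal(μ,σ) is μ + z_p·σ, with z_{0.17} = -0.9542 and z_{0.74} = 0.6433.
Eliminate σ: μ = (z₂·x₁ − z₁·x₂)/(z₂ − z₁) = (0.6433·16.1 − (-0.9542)·28.4)/1.598 = 23.447.
Then σ = (x₂ − x₁)/(z₂ − z₁) = (28.4 − 16.1)/1.598 = 7.699.

μ = 23.447, σ = 7.699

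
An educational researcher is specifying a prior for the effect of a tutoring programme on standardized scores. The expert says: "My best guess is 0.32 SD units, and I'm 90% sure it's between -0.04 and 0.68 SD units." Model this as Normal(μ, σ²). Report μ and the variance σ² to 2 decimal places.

μ = 0.32, σ² = 0.05

A symmetric 90% interval runs μ ± z·σ with z = 1.645.
Half-width = 0.36, so σ = 0.36/1.645 = 0.219 and σ² = 0.05.
μ is the stated best guess, 0.32.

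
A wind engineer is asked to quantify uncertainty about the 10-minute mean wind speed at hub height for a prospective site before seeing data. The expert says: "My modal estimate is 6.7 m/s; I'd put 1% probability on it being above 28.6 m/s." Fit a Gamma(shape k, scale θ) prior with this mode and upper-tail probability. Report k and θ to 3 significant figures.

k ≈ 2.95, θ ≈ 3.44

Gamma(k,θ) with k>1 has mode (k−1)θ, so θ = 6.7/(k−1).
Need P(X < 28.6) = 0.99 with θ tied to k this way. Start at k = 2, θ = 6.7: P(X<28.6) ≈ 0.926.
Too low — raise k to concentrate. Iterating converges to k ≈ 2.95.
Then θ = 6.7/(2.95−1) ≈ 3.44.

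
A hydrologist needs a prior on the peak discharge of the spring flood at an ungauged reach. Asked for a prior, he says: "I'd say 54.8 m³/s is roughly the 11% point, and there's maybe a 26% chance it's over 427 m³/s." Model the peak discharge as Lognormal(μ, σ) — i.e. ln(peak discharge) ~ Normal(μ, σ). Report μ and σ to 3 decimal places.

If T ~ Lognormal(μ,σ) then ln T ~ Normal(μ,σ), so the p-quantile of ln T is μ + z_p·σ.
ln(54.8) = 4.004 and ln(427) = 6.057; z_{0.11} = -1.227, z_{0.74} = 0.6433.
σ = (6.057 − 4.004)/(0.6433 − (-1.227)) = 1.098.
μ = 4.004 − (-1.227)·1.098 = 5.350.

μ ≈ 5.350, σ ≈ 1.098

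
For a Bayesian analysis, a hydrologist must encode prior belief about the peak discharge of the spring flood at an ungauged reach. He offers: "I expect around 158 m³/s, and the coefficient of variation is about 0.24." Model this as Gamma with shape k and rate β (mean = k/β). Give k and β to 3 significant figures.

For Gamma(k, rate β): mean = k/β, variance = k/β², so CV = 1/√k.
CV = 0.24, hence k = 1/CV² = 17.4.
Then β = k/mean = 17.4/158 = 0.11.

k ≈ 17.4, β ≈ 0.11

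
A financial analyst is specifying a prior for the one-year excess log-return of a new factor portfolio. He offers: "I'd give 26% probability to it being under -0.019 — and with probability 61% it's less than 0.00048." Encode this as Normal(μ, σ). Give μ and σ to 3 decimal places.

μ = -0.005, σ = 0.021

The p-quantile of Normal(μ,σ) is μ + z_p·σ, with z_{0.26} = -0.6433 and z_{0.61} = 0.2793.
Eliminate σ: μ = (z₂·x₁ − z₁·x₂)/(z₂ − z₁) = (0.2793·-0.019 − (-0.6433)·0.00048)/0.9227 = -0.005.
Then σ = (x₂ − x₁)/(z₂ − z₁) = (0.00048 − -0.019)/0.9227 = 0.021.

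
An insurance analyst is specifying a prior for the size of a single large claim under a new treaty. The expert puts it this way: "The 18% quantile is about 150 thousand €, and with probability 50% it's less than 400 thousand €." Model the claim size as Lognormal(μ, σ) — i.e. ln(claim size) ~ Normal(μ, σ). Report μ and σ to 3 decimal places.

If T ~ Lognormal(μ,σ) then ln T ~ Normal(μ,σ), so the p-quantile of ln T is μ + z_p·σ.
ln(150) = 5.011 and ln(400) = 5.991; z_{0.18} = -0.9154, z_{0.5} = 0.
σ = (5.991 − 5.011)/(0 − (-0.9154)) = 1.072.
μ = 5.011 − (-0.9154)·1.072 = 5.991.

μ ≈ 5.991, σ ≈ 1.072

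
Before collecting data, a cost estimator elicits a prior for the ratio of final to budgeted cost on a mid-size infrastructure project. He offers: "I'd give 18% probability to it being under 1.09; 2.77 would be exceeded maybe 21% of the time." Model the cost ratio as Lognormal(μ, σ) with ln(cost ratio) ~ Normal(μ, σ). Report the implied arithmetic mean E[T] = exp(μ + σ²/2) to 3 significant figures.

If T ~ Lognormal(μ,σ) then ln T ~ Normal(μ,σ), so the p-quantile of ln T is μ + z_p·σ.
ln(1.09) = 0.08618 and ln(2.77) = 1.019; z_{0.18} = -0.9154, z_{0.79} = 0.8064.
σ = (1.019 − 0.08618)/(0.8064 − (-0.9154)) = 0.542.
μ = 0.08618 − (-0.9154)·0.542 = 0.582.
E[T] = exp(μ + σ²/2) = exp(0.582 + 0.1467) = 2.07.

E[T] ≈ 2.07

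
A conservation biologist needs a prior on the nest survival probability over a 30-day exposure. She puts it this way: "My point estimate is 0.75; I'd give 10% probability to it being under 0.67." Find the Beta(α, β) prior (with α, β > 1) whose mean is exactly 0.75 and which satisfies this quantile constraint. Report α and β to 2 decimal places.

With mean 0.75 fixed, write α = 0.75s, β = 0.25s where s = α+β.
Need P(θ < 0.67) = 0.1 under Beta(0.75s, 0.25s). Normal approximation: (q−m)/√(m(1−m)/s) ≈ z_{0.1} = -1.28, so s ≈ 0.75·0.25·(-1.28)²/(0.67−0.75)² = 48.1.
At s = 48.1: P(θ<0.67) ≈ 0.104. Adjusting to match 0.1 gives s ≈ 50.14.
So α = 0.75·50.14 ≈ 37.60, β = 0.25·50.14 ≈ 12.53.

α ≈ 37.60, β ≈ 12.53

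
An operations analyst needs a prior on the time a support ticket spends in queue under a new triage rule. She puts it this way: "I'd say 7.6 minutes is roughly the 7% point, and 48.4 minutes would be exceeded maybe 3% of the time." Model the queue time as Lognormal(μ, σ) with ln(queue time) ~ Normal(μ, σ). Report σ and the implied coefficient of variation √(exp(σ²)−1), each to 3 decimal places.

σ ≈ 0.552, CV ≈ 0.596

If T ~ Lognormal(μ,σ) then ln T ~ Normal(μ,σ), so the p-quantile of ln T is μ + z_p·σ.
ln(7.6) = 2.028 and ln(48.4) = 3.879; z_{0.07} = -1.476, z_{0.97} = 1.881.
σ = (3.879 − 2.028)/(1.881 − (-1.476)) = 0.552.
μ = 2.028 − (-1.476)·0.552 = 2.842.
CV = √(exp(σ²)−1) = √(exp(0.3042)−1) = 0.596.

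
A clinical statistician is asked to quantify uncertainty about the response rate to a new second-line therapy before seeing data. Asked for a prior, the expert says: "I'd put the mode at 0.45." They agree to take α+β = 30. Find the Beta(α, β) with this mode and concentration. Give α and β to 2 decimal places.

For α,β > 1 the Beta mode is (α−1)/(α+β−2). With α+β = 30, the mode is (α−1)/28.
Set (α−1)/28 = 0.45 → α = 1 + 0.45·28 = 13.60.
β = 30 − α = 16.40.

α = 13.60, β = 16.40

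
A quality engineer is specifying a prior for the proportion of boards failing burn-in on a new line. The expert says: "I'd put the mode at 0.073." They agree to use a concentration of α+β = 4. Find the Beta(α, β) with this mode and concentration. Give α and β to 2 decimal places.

α = 1.15, β = 2.85

For α,β > 1 the Beta mode is (α−1)/(α+β−2). With α+β = 4, the mode is (α−1)/2.
Set (α−1)/2 = 0.073 → α = 1 + 0.073·2 = 1.15.
β = 4 − α = 2.85.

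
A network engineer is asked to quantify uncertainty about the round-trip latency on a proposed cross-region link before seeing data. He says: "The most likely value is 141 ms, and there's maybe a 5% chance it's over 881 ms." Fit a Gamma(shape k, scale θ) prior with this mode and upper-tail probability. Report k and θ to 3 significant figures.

k ≈ 1.67, θ ≈ 210

Gamma(k,θ) with k>1 has mode (k−1)θ, so θ = 141/(k−1).
Need P(X < 881) = 0.95 with θ tied to k this way. Start at k = 2, θ = 141: P(X<881) ≈ 0.986.
Too high — lower k to spread out. Iterating converges to k ≈ 1.67.
Then θ = 141/(1.67−1) ≈ 210.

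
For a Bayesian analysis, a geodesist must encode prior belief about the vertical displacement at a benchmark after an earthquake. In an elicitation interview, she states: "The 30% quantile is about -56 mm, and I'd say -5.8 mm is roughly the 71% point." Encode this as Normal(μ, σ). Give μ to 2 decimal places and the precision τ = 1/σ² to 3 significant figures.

μ = -31.57, τ = 0.000461

The p-quantile of Normal(μ,σ) is μ + z_p·σ, with z_{0.3} = -0.5244 and z_{0.71} = 0.5534.
Eliminate σ: μ = (z₂·x₁ − z₁·x₂)/(z₂ − z₁) = (0.5534·-56 − (-0.5244)·-5.8)/1.078 = -31.57.
Then σ = (x₂ − x₁)/(z₂ − z₁) = (-5.8 − -56)/1.078 = 46.58.
Precision τ = 1/σ² = 1/46.58² = 0.000461.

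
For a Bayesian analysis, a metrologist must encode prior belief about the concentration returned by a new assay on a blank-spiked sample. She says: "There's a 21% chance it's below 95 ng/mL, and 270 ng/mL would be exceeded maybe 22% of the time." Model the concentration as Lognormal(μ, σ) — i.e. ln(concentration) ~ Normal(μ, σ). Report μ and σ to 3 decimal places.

μ ≈ 5.087, σ ≈ 0.662

If T ~ Lognormal(μ,σ) then ln T ~ Normal(μ,σ), so the p-quantile of ln T is μ + z_p·σ.
ln(95) = 4.554 and ln(270) = 5.598; z_{0.21} = -0.8064, z_{0.78} = 0.7722.
σ = (5.598 − 4.554)/(0.7722 − (-0.8064)) = 0.662.
μ = 4.554 − (-0.8064)·0.662 = 5.087.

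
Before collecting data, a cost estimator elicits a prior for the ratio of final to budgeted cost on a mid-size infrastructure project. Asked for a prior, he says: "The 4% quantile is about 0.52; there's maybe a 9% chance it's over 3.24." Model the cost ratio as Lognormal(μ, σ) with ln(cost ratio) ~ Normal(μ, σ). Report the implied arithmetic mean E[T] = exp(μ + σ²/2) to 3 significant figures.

E[T] ≈ 1.75

If T ~ Lognormal(μ,σ) then ln T ~ Normal(μ,σ), so the p-quantile of ln T is μ + z_p·σ.
ln(0.52) = -0.6539 and ln(3.24) = 1.176; z_{0.04} = -1.751, z_{0.91} = 1.341.
σ = (1.176 − -0.6539)/(1.341 − (-1.751)) = 0.592.
μ = -0.6539 − (-1.751)·0.592 = 0.382.
E[T] = exp(μ + σ²/2) = exp(0.382 + 0.1751) = 1.75.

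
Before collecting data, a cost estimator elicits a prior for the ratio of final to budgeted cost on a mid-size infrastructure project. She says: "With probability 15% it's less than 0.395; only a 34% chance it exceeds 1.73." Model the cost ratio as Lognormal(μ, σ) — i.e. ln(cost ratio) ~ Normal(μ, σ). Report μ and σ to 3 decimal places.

If T ~ Lognormal(μ,σ) then ln T ~ Normal(μ,σ), so the p-quantile of ln T is μ + z_p·σ.
ln(0.395) = -0.9289 and ln(1.73) = 0.5481; z_{0.15} = -1.036, z_{0.66} = 0.4125.
σ = (0.5481 − -0.9289)/(0.4125 − (-1.036)) = 1.019.
μ = -0.9289 − (-1.036)·1.019 = 0.128.

μ ≈ 0.128, σ ≈ 1.019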